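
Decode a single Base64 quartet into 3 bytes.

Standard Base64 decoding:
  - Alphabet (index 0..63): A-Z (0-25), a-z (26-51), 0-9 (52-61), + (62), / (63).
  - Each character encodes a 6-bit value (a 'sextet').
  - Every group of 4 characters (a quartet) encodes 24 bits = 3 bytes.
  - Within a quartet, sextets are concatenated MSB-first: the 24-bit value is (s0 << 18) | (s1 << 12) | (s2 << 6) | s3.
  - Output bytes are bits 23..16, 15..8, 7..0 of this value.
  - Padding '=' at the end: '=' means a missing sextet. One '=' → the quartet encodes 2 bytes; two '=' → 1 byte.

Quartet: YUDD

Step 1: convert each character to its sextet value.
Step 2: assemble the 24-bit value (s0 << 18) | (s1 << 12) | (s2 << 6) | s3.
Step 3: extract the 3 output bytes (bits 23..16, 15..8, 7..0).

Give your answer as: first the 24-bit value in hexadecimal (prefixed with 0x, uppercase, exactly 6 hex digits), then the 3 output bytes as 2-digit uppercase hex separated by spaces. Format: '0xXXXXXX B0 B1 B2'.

Answer: 0x6140C3 61 40 C3

Derivation:
Sextets: Y=24, U=20, D=3, D=3
24-bit: (24<<18) | (20<<12) | (3<<6) | 3
      = 0x600000 | 0x014000 | 0x0000C0 | 0x000003
      = 0x6140C3
Bytes: (v>>16)&0xFF=61, (v>>8)&0xFF=40, v&0xFF=C3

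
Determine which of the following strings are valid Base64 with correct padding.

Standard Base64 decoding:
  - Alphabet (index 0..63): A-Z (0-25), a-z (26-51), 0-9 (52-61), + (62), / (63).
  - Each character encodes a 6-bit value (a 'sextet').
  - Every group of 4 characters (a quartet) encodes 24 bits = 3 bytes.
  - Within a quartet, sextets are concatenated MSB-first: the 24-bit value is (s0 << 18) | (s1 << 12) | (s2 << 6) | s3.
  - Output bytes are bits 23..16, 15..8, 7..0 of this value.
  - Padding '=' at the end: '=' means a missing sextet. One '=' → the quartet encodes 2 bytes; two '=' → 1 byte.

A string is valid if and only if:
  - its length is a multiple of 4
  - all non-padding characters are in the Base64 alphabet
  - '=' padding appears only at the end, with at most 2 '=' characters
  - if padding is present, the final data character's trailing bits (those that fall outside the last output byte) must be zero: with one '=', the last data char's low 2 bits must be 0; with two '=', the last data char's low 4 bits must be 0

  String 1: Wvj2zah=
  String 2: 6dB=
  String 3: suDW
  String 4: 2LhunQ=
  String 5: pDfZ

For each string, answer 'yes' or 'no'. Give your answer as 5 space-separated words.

String 1: 'Wvj2zah=' → invalid (bad trailing bits)
String 2: '6dB=' → invalid (bad trailing bits)
String 3: 'suDW' → valid
String 4: '2LhunQ=' → invalid (len=7 not mult of 4)
String 5: 'pDfZ' → valid

Answer: no no yes no yes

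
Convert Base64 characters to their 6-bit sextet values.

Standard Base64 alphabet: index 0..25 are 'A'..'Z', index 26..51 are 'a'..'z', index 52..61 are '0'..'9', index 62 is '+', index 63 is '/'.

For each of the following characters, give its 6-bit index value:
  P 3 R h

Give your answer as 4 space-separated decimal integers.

Answer: 15 55 17 33

Derivation:
'P': A..Z range, ord('P') − ord('A') = 15
'3': 0..9 range, 52 + ord('3') − ord('0') = 55
'R': A..Z range, ord('R') − ord('A') = 17
'h': a..z range, 26 + ord('h') − ord('a') = 33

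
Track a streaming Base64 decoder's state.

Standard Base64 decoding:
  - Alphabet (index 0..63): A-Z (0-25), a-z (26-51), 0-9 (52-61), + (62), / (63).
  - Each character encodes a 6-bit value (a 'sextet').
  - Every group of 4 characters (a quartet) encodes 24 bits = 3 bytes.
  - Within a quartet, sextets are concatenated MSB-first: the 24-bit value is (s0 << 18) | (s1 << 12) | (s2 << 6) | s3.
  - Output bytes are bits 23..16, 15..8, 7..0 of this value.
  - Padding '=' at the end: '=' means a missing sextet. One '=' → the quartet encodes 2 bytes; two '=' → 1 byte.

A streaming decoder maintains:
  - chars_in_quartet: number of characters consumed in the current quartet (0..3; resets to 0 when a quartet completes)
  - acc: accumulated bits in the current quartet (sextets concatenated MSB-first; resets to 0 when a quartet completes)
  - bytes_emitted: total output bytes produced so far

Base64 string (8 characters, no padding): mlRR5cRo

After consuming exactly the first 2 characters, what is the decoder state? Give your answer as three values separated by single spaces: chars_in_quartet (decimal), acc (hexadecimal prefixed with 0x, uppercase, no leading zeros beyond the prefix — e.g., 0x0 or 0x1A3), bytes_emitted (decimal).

Answer: 2 0x9A5 0

Derivation:
After char 0 ('m'=38): chars_in_quartet=1 acc=0x26 bytes_emitted=0
After char 1 ('l'=37): chars_in_quartet=2 acc=0x9A5 bytes_emitted=0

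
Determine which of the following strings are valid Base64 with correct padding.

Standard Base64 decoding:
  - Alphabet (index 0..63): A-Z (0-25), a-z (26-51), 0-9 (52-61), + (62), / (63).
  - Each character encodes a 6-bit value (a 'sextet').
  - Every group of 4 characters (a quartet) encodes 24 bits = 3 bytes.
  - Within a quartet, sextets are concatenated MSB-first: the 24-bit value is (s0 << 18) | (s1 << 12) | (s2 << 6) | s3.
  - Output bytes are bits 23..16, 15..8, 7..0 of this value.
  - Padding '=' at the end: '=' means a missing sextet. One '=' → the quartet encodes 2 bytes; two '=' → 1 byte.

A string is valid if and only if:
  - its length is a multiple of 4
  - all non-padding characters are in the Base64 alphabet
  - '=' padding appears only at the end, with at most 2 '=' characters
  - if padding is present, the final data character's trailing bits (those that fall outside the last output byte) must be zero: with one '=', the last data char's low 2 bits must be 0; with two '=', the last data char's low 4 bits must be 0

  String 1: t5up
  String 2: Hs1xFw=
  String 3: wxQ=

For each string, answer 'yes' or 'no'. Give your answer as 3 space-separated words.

Answer: yes no yes

Derivation:
String 1: 't5up' → valid
String 2: 'Hs1xFw=' → invalid (len=7 not mult of 4)
String 3: 'wxQ=' → valid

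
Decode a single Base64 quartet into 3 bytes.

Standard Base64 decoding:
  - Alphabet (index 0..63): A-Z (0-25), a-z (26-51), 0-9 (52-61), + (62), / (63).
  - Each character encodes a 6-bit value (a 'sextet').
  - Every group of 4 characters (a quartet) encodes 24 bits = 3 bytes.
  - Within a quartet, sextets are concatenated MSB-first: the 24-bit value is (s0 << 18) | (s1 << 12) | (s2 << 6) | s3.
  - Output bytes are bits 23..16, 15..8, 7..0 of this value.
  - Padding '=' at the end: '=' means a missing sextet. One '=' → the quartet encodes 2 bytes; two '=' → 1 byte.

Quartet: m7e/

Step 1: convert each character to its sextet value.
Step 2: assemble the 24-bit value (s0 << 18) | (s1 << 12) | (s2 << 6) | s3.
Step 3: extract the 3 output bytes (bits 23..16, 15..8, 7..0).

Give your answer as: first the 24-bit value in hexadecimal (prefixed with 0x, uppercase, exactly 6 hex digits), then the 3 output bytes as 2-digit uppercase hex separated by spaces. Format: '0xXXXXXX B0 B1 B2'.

Answer: 0x9BB7BF 9B B7 BF

Derivation:
Sextets: m=38, 7=59, e=30, /=63
24-bit: (38<<18) | (59<<12) | (30<<6) | 63
      = 0x980000 | 0x03B000 | 0x000780 | 0x00003F
      = 0x9BB7BF
Bytes: (v>>16)&0xFF=9B, (v>>8)&0xFF=B7, v&0xFF=BF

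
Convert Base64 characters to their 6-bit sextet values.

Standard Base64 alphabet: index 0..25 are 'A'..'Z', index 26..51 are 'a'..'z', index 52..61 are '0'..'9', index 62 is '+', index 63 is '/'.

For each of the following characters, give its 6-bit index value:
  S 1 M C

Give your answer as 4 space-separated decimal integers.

Answer: 18 53 12 2

Derivation:
'S': A..Z range, ord('S') − ord('A') = 18
'1': 0..9 range, 52 + ord('1') − ord('0') = 53
'M': A..Z range, ord('M') − ord('A') = 12
'C': A..Z range, ord('C') − ord('A') = 2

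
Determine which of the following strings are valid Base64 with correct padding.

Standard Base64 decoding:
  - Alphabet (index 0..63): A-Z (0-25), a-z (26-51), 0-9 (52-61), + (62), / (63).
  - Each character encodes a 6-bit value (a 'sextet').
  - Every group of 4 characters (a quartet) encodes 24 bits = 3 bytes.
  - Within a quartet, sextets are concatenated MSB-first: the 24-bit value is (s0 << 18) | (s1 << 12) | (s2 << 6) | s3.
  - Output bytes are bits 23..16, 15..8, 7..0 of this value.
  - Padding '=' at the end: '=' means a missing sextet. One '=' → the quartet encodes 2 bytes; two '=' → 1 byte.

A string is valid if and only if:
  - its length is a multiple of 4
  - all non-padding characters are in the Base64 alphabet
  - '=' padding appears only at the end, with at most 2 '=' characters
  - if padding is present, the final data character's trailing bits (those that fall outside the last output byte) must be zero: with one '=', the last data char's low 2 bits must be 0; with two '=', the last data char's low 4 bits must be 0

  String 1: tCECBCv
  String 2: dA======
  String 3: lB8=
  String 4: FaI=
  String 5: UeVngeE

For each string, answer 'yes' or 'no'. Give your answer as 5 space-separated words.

String 1: 'tCECBCv' → invalid (len=7 not mult of 4)
String 2: 'dA======' → invalid (6 pad chars (max 2))
String 3: 'lB8=' → valid
String 4: 'FaI=' → valid
String 5: 'UeVngeE' → invalid (len=7 not mult of 4)

Answer: no no yes yes no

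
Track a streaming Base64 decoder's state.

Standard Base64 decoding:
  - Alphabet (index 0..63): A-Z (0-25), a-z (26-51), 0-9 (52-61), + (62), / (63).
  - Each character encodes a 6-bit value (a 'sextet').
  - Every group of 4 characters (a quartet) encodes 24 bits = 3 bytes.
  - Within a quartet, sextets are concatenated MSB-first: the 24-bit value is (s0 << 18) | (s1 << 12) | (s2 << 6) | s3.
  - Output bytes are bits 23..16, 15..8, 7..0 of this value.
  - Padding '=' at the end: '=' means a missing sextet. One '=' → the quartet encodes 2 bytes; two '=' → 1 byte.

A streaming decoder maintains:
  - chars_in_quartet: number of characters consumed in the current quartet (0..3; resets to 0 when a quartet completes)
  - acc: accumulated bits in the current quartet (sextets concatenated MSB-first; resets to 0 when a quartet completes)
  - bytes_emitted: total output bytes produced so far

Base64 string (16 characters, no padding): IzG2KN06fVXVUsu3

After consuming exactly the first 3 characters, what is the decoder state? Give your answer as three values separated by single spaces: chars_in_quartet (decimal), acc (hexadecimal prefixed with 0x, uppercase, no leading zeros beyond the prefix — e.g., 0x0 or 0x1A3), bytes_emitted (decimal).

Answer: 3 0x8CC6 0

Derivation:
After char 0 ('I'=8): chars_in_quartet=1 acc=0x8 bytes_emitted=0
After char 1 ('z'=51): chars_in_quartet=2 acc=0x233 bytes_emitted=0
After char 2 ('G'=6): chars_in_quartet=3 acc=0x8CC6 bytes_emitted=0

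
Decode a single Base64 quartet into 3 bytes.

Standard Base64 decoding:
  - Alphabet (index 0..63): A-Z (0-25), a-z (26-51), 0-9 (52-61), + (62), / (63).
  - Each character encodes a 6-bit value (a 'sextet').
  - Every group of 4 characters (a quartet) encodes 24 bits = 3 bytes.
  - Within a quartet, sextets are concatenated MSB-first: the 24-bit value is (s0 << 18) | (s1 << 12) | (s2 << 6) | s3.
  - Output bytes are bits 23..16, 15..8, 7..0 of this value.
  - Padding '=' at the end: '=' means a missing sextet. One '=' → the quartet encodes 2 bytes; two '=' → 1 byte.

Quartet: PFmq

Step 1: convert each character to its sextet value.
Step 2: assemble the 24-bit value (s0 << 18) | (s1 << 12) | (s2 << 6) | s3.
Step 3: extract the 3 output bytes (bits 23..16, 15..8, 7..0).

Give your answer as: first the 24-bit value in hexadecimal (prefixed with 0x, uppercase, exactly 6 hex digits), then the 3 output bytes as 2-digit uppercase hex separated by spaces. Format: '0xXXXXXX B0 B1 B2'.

Sextets: P=15, F=5, m=38, q=42
24-bit: (15<<18) | (5<<12) | (38<<6) | 42
      = 0x3C0000 | 0x005000 | 0x000980 | 0x00002A
      = 0x3C59AA
Bytes: (v>>16)&0xFF=3C, (v>>8)&0xFF=59, v&0xFF=AA

Answer: 0x3C59AA 3C 59 AA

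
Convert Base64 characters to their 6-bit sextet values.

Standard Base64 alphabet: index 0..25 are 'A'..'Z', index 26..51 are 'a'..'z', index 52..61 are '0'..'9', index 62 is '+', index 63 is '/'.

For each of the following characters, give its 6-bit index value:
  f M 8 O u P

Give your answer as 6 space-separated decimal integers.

Answer: 31 12 60 14 46 15

Derivation:
'f': a..z range, 26 + ord('f') − ord('a') = 31
'M': A..Z range, ord('M') − ord('A') = 12
'8': 0..9 range, 52 + ord('8') − ord('0') = 60
'O': A..Z range, ord('O') − ord('A') = 14
'u': a..z range, 26 + ord('u') − ord('a') = 46
'P': A..Z range, ord('P') − ord('A') = 15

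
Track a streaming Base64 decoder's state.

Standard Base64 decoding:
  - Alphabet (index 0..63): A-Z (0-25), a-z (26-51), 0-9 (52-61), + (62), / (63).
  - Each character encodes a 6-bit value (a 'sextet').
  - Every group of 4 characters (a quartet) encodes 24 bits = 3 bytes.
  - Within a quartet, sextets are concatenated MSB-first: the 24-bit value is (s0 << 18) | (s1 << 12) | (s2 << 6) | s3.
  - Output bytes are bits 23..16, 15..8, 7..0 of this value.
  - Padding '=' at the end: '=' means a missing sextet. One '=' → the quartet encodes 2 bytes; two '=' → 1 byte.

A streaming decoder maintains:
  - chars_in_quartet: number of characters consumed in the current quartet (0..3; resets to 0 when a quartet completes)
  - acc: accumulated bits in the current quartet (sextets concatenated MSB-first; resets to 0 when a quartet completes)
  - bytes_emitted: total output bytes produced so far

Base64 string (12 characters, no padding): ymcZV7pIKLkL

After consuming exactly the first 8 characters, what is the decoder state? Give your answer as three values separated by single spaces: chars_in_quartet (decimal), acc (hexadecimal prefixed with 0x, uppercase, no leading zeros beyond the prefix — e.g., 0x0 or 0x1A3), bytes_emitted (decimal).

Answer: 0 0x0 6

Derivation:
After char 0 ('y'=50): chars_in_quartet=1 acc=0x32 bytes_emitted=0
After char 1 ('m'=38): chars_in_quartet=2 acc=0xCA6 bytes_emitted=0
After char 2 ('c'=28): chars_in_quartet=3 acc=0x3299C bytes_emitted=0
After char 3 ('Z'=25): chars_in_quartet=4 acc=0xCA6719 -> emit CA 67 19, reset; bytes_emitted=3
After char 4 ('V'=21): chars_in_quartet=1 acc=0x15 bytes_emitted=3
After char 5 ('7'=59): chars_in_quartet=2 acc=0x57B bytes_emitted=3
After char 6 ('p'=41): chars_in_quartet=3 acc=0x15EE9 bytes_emitted=3
After char 7 ('I'=8): chars_in_quartet=4 acc=0x57BA48 -> emit 57 BA 48, reset; bytes_emitted=6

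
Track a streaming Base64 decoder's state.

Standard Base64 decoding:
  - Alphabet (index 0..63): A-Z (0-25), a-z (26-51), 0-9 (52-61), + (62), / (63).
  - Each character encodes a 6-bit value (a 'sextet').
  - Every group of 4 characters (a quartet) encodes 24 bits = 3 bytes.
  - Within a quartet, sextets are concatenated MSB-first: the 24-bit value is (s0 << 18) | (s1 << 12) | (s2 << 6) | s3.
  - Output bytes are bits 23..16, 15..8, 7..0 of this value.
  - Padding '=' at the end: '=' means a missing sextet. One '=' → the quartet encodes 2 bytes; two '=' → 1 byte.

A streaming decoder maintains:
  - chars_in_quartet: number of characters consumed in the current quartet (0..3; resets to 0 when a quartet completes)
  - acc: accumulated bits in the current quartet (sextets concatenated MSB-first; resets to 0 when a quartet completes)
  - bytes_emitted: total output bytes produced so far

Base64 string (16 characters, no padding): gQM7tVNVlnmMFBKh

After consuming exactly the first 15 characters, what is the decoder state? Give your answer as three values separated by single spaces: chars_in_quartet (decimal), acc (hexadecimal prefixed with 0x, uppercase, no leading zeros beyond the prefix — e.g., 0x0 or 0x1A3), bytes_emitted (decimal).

After char 0 ('g'=32): chars_in_quartet=1 acc=0x20 bytes_emitted=0
After char 1 ('Q'=16): chars_in_quartet=2 acc=0x810 bytes_emitted=0
After char 2 ('M'=12): chars_in_quartet=3 acc=0x2040C bytes_emitted=0
After char 3 ('7'=59): chars_in_quartet=4 acc=0x81033B -> emit 81 03 3B, reset; bytes_emitted=3
After char 4 ('t'=45): chars_in_quartet=1 acc=0x2D bytes_emitted=3
After char 5 ('V'=21): chars_in_quartet=2 acc=0xB55 bytes_emitted=3
After char 6 ('N'=13): chars_in_quartet=3 acc=0x2D54D bytes_emitted=3
After char 7 ('V'=21): chars_in_quartet=4 acc=0xB55355 -> emit B5 53 55, reset; bytes_emitted=6
After char 8 ('l'=37): chars_in_quartet=1 acc=0x25 bytes_emitted=6
After char 9 ('n'=39): chars_in_quartet=2 acc=0x967 bytes_emitted=6
After char 10 ('m'=38): chars_in_quartet=3 acc=0x259E6 bytes_emitted=6
After char 11 ('M'=12): chars_in_quartet=4 acc=0x96798C -> emit 96 79 8C, reset; bytes_emitted=9
After char 12 ('F'=5): chars_in_quartet=1 acc=0x5 bytes_emitted=9
After char 13 ('B'=1): chars_in_quartet=2 acc=0x141 bytes_emitted=9
After char 14 ('K'=10): chars_in_quartet=3 acc=0x504A bytes_emitted=9

Answer: 3 0x504A 9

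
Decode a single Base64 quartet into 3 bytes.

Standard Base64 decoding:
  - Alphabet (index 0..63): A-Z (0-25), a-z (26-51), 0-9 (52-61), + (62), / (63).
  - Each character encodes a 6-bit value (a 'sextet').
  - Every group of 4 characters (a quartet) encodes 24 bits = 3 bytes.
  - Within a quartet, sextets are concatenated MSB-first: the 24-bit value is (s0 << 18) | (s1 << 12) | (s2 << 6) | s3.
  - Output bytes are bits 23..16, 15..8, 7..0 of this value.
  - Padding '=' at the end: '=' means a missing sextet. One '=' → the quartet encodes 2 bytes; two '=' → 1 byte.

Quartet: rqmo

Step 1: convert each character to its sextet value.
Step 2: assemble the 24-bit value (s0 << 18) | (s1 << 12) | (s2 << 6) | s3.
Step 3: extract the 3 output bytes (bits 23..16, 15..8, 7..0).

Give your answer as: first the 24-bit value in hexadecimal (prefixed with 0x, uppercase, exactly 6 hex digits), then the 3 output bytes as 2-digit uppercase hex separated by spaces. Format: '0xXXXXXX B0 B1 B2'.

Answer: 0xAEA9A8 AE A9 A8

Derivation:
Sextets: r=43, q=42, m=38, o=40
24-bit: (43<<18) | (42<<12) | (38<<6) | 40
      = 0xAC0000 | 0x02A000 | 0x000980 | 0x000028
      = 0xAEA9A8
Bytes: (v>>16)&0xFF=AE, (v>>8)&0xFF=A9, v&0xFF=A8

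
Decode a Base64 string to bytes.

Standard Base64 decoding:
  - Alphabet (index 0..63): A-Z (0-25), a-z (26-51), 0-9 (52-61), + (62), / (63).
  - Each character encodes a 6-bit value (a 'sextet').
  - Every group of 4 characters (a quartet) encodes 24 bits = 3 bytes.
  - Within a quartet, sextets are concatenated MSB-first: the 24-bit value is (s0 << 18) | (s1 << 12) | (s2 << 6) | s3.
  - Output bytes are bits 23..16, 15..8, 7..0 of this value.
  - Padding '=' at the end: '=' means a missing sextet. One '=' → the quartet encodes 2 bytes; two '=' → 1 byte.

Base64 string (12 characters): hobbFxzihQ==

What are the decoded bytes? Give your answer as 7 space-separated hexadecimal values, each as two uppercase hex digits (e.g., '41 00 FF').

Answer: 86 86 DB 17 1C E2 85

Derivation:
After char 0 ('h'=33): chars_in_quartet=1 acc=0x21 bytes_emitted=0
After char 1 ('o'=40): chars_in_quartet=2 acc=0x868 bytes_emitted=0
After char 2 ('b'=27): chars_in_quartet=3 acc=0x21A1B bytes_emitted=0
After char 3 ('b'=27): chars_in_quartet=4 acc=0x8686DB -> emit 86 86 DB, reset; bytes_emitted=3
After char 4 ('F'=5): chars_in_quartet=1 acc=0x5 bytes_emitted=3
After char 5 ('x'=49): chars_in_quartet=2 acc=0x171 bytes_emitted=3
After char 6 ('z'=51): chars_in_quartet=3 acc=0x5C73 bytes_emitted=3
After char 7 ('i'=34): chars_in_quartet=4 acc=0x171CE2 -> emit 17 1C E2, reset; bytes_emitted=6
After char 8 ('h'=33): chars_in_quartet=1 acc=0x21 bytes_emitted=6
After char 9 ('Q'=16): chars_in_quartet=2 acc=0x850 bytes_emitted=6
Padding '==': partial quartet acc=0x850 -> emit 85; bytes_emitted=7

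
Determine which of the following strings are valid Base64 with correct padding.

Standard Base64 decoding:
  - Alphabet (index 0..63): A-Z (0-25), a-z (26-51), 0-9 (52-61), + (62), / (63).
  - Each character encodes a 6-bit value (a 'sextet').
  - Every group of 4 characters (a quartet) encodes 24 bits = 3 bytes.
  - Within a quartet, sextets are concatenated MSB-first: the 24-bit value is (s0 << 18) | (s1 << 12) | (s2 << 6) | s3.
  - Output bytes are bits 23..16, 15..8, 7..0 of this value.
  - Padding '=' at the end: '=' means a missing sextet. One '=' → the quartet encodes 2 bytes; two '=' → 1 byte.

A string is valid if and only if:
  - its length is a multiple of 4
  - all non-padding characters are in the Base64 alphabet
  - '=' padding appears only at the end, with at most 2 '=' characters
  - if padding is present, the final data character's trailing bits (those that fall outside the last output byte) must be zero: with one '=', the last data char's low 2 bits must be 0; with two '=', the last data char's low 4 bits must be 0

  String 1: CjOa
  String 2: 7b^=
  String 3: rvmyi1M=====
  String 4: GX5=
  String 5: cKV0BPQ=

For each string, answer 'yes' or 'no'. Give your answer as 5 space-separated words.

String 1: 'CjOa' → valid
String 2: '7b^=' → invalid (bad char(s): ['^'])
String 3: 'rvmyi1M=====' → invalid (5 pad chars (max 2))
String 4: 'GX5=' → invalid (bad trailing bits)
String 5: 'cKV0BPQ=' → valid

Answer: yes no no no yes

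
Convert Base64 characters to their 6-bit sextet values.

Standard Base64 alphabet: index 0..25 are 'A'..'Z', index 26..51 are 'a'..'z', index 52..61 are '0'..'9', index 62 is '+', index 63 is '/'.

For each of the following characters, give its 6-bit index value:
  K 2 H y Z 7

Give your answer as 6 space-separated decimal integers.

Answer: 10 54 7 50 25 59

Derivation:
'K': A..Z range, ord('K') − ord('A') = 10
'2': 0..9 range, 52 + ord('2') − ord('0') = 54
'H': A..Z range, ord('H') − ord('A') = 7
'y': a..z range, 26 + ord('y') − ord('a') = 50
'Z': A..Z range, ord('Z') − ord('A') = 25
'7': 0..9 range, 52 + ord('7') − ord('0') = 59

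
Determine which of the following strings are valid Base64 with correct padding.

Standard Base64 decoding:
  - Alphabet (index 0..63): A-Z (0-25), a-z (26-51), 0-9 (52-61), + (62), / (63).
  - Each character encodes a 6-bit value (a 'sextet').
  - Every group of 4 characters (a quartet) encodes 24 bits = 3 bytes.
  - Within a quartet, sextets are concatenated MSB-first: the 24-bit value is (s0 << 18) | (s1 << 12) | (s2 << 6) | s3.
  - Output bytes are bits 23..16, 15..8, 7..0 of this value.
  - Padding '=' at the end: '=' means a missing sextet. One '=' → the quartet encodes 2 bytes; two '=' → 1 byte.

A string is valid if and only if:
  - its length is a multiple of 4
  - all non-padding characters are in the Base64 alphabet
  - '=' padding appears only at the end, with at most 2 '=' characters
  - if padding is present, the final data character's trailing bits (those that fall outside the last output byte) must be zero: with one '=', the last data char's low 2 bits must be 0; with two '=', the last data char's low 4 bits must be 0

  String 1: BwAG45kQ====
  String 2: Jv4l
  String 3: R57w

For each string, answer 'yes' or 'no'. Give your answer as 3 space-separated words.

Answer: no yes yes

Derivation:
String 1: 'BwAG45kQ====' → invalid (4 pad chars (max 2))
String 2: 'Jv4l' → valid
String 3: 'R57w' → valid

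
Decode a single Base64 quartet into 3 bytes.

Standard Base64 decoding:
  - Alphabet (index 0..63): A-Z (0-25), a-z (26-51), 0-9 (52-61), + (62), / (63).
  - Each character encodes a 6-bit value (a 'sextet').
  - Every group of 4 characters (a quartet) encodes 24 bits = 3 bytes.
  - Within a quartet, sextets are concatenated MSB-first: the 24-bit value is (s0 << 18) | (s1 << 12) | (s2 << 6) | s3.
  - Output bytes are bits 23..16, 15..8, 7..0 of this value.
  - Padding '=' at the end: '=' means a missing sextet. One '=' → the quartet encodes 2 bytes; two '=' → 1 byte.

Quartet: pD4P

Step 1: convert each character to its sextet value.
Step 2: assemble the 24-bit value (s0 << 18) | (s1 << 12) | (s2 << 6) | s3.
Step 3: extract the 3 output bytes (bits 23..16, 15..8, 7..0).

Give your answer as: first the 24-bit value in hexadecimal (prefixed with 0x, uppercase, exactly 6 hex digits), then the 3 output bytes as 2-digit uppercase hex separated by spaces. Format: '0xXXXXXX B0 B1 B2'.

Answer: 0xA43E0F A4 3E 0F

Derivation:
Sextets: p=41, D=3, 4=56, P=15
24-bit: (41<<18) | (3<<12) | (56<<6) | 15
      = 0xA40000 | 0x003000 | 0x000E00 | 0x00000F
      = 0xA43E0F
Bytes: (v>>16)&0xFF=A4, (v>>8)&0xFF=3E, v&0xFF=0F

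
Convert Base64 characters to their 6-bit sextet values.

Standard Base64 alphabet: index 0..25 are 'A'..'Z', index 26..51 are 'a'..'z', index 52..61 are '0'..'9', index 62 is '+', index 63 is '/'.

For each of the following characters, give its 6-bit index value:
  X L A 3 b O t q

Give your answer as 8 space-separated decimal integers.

Answer: 23 11 0 55 27 14 45 42

Derivation:
'X': A..Z range, ord('X') − ord('A') = 23
'L': A..Z range, ord('L') − ord('A') = 11
'A': A..Z range, ord('A') − ord('A') = 0
'3': 0..9 range, 52 + ord('3') − ord('0') = 55
'b': a..z range, 26 + ord('b') − ord('a') = 27
'O': A..Z range, ord('O') − ord('A') = 14
't': a..z range, 26 + ord('t') − ord('a') = 45
'q': a..z range, 26 + ord('q') − ord('a') = 42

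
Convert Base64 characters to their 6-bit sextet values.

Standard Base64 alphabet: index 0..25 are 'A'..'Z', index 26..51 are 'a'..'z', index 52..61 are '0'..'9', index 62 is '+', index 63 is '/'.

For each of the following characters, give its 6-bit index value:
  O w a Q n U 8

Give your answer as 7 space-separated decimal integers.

Answer: 14 48 26 16 39 20 60

Derivation:
'O': A..Z range, ord('O') − ord('A') = 14
'w': a..z range, 26 + ord('w') − ord('a') = 48
'a': a..z range, 26 + ord('a') − ord('a') = 26
'Q': A..Z range, ord('Q') − ord('A') = 16
'n': a..z range, 26 + ord('n') − ord('a') = 39
'U': A..Z range, ord('U') − ord('A') = 20
'8': 0..9 range, 52 + ord('8') − ord('0') = 60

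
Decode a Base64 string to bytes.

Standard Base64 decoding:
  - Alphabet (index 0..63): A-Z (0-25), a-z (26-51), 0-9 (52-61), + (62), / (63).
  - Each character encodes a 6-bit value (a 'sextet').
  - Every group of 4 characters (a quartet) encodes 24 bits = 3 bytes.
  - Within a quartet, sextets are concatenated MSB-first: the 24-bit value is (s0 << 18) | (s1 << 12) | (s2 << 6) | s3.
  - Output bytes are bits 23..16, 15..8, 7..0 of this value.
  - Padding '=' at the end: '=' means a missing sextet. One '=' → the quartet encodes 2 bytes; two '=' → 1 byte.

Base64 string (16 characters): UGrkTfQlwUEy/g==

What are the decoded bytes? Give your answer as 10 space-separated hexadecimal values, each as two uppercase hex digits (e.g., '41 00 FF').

After char 0 ('U'=20): chars_in_quartet=1 acc=0x14 bytes_emitted=0
After char 1 ('G'=6): chars_in_quartet=2 acc=0x506 bytes_emitted=0
After char 2 ('r'=43): chars_in_quartet=3 acc=0x141AB bytes_emitted=0
After char 3 ('k'=36): chars_in_quartet=4 acc=0x506AE4 -> emit 50 6A E4, reset; bytes_emitted=3
After char 4 ('T'=19): chars_in_quartet=1 acc=0x13 bytes_emitted=3
After char 5 ('f'=31): chars_in_quartet=2 acc=0x4DF bytes_emitted=3
After char 6 ('Q'=16): chars_in_quartet=3 acc=0x137D0 bytes_emitted=3
After char 7 ('l'=37): chars_in_quartet=4 acc=0x4DF425 -> emit 4D F4 25, reset; bytes_emitted=6
After char 8 ('w'=48): chars_in_quartet=1 acc=0x30 bytes_emitted=6
After char 9 ('U'=20): chars_in_quartet=2 acc=0xC14 bytes_emitted=6
After char 10 ('E'=4): chars_in_quartet=3 acc=0x30504 bytes_emitted=6
After char 11 ('y'=50): chars_in_quartet=4 acc=0xC14132 -> emit C1 41 32, reset; bytes_emitted=9
After char 12 ('/'=63): chars_in_quartet=1 acc=0x3F bytes_emitted=9
After char 13 ('g'=32): chars_in_quartet=2 acc=0xFE0 bytes_emitted=9
Padding '==': partial quartet acc=0xFE0 -> emit FE; bytes_emitted=10

Answer: 50 6A E4 4D F4 25 C1 41 32 FE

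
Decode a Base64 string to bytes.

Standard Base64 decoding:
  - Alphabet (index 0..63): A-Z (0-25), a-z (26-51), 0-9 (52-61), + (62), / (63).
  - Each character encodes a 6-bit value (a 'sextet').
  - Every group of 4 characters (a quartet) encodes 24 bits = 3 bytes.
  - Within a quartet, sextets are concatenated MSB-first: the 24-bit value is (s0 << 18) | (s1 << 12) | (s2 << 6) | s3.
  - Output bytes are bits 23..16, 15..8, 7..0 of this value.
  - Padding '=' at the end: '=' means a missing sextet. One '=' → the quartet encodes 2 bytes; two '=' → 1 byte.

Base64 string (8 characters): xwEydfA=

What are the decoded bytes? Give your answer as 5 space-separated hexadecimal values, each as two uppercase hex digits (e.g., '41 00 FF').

After char 0 ('x'=49): chars_in_quartet=1 acc=0x31 bytes_emitted=0
After char 1 ('w'=48): chars_in_quartet=2 acc=0xC70 bytes_emitted=0
After char 2 ('E'=4): chars_in_quartet=3 acc=0x31C04 bytes_emitted=0
After char 3 ('y'=50): chars_in_quartet=4 acc=0xC70132 -> emit C7 01 32, reset; bytes_emitted=3
After char 4 ('d'=29): chars_in_quartet=1 acc=0x1D bytes_emitted=3
After char 5 ('f'=31): chars_in_quartet=2 acc=0x75F bytes_emitted=3
After char 6 ('A'=0): chars_in_quartet=3 acc=0x1D7C0 bytes_emitted=3
Padding '=': partial quartet acc=0x1D7C0 -> emit 75 F0; bytes_emitted=5

Answer: C7 01 32 75 F0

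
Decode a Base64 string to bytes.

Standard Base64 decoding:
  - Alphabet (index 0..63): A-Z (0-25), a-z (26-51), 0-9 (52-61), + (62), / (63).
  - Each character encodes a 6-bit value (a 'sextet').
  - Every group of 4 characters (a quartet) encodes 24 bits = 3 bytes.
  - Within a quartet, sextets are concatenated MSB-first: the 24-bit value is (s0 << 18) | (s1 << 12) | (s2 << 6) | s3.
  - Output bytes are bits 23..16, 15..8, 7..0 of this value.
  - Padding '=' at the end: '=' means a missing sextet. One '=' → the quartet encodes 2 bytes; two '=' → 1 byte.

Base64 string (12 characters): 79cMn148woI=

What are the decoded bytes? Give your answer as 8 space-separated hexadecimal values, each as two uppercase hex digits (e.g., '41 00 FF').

After char 0 ('7'=59): chars_in_quartet=1 acc=0x3B bytes_emitted=0
After char 1 ('9'=61): chars_in_quartet=2 acc=0xEFD bytes_emitted=0
After char 2 ('c'=28): chars_in_quartet=3 acc=0x3BF5C bytes_emitted=0
After char 3 ('M'=12): chars_in_quartet=4 acc=0xEFD70C -> emit EF D7 0C, reset; bytes_emitted=3
After char 4 ('n'=39): chars_in_quartet=1 acc=0x27 bytes_emitted=3
After char 5 ('1'=53): chars_in_quartet=2 acc=0x9F5 bytes_emitted=3
After char 6 ('4'=56): chars_in_quartet=3 acc=0x27D78 bytes_emitted=3
After char 7 ('8'=60): chars_in_quartet=4 acc=0x9F5E3C -> emit 9F 5E 3C, reset; bytes_emitted=6
After char 8 ('w'=48): chars_in_quartet=1 acc=0x30 bytes_emitted=6
After char 9 ('o'=40): chars_in_quartet=2 acc=0xC28 bytes_emitted=6
After char 10 ('I'=8): chars_in_quartet=3 acc=0x30A08 bytes_emitted=6
Padding '=': partial quartet acc=0x30A08 -> emit C2 82; bytes_emitted=8

Answer: EF D7 0C 9F 5E 3C C2 82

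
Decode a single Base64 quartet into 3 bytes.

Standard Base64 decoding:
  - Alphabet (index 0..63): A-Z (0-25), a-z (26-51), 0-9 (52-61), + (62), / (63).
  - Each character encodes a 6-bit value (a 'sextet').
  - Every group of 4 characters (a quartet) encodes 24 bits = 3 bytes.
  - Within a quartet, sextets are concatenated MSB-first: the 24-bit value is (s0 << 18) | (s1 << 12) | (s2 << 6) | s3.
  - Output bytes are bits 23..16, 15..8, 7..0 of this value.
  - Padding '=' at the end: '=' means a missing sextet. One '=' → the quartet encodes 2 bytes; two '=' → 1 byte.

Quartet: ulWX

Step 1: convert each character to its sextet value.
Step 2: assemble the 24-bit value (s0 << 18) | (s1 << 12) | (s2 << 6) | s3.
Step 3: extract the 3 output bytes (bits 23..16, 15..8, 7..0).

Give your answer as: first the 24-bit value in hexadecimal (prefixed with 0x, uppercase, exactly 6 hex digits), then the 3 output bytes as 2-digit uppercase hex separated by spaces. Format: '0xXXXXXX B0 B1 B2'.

Sextets: u=46, l=37, W=22, X=23
24-bit: (46<<18) | (37<<12) | (22<<6) | 23
      = 0xB80000 | 0x025000 | 0x000580 | 0x000017
      = 0xBA5597
Bytes: (v>>16)&0xFF=BA, (v>>8)&0xFF=55, v&0xFF=97

Answer: 0xBA5597 BA 55 97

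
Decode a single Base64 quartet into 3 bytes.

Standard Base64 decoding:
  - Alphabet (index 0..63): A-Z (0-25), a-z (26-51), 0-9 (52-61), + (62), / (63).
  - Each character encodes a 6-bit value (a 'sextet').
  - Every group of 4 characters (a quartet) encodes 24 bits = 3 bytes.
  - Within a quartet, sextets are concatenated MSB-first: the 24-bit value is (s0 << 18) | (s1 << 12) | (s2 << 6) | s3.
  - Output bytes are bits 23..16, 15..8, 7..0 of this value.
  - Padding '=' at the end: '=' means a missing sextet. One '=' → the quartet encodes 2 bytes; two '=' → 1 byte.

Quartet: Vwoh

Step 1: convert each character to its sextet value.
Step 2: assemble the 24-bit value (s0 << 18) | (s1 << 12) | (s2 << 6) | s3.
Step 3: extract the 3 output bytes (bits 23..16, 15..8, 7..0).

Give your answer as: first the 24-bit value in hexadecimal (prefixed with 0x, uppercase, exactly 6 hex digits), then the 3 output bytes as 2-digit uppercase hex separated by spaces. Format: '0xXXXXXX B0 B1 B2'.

Sextets: V=21, w=48, o=40, h=33
24-bit: (21<<18) | (48<<12) | (40<<6) | 33
      = 0x540000 | 0x030000 | 0x000A00 | 0x000021
      = 0x570A21
Bytes: (v>>16)&0xFF=57, (v>>8)&0xFF=0A, v&0xFF=21

Answer: 0x570A21 57 0A 21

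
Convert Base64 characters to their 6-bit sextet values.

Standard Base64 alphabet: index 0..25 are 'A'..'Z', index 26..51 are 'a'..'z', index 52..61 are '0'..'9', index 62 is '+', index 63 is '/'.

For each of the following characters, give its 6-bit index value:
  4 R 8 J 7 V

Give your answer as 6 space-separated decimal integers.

'4': 0..9 range, 52 + ord('4') − ord('0') = 56
'R': A..Z range, ord('R') − ord('A') = 17
'8': 0..9 range, 52 + ord('8') − ord('0') = 60
'J': A..Z range, ord('J') − ord('A') = 9
'7': 0..9 range, 52 + ord('7') − ord('0') = 59
'V': A..Z range, ord('V') − ord('A') = 21

Answer: 56 17 60 9 59 21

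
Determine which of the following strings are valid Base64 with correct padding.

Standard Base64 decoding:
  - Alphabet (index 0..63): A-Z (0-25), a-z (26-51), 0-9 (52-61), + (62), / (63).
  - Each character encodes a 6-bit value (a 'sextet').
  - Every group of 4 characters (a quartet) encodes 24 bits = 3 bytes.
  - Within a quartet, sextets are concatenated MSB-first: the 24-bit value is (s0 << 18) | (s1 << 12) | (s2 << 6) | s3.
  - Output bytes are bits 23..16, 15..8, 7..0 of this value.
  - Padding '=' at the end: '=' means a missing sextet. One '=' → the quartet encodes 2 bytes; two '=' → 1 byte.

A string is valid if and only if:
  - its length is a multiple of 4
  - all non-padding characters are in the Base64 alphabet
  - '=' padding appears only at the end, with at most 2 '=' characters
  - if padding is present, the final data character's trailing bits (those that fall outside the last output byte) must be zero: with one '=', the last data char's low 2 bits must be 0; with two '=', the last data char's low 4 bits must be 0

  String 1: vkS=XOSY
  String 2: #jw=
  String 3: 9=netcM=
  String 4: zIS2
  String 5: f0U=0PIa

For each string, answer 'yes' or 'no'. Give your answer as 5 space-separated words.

Answer: no no no yes no

Derivation:
String 1: 'vkS=XOSY' → invalid (bad char(s): ['=']; '=' in middle)
String 2: '#jw=' → invalid (bad char(s): ['#'])
String 3: '9=netcM=' → invalid (bad char(s): ['=']; '=' in middle)
String 4: 'zIS2' → valid
String 5: 'f0U=0PIa' → invalid (bad char(s): ['=']; '=' in middle)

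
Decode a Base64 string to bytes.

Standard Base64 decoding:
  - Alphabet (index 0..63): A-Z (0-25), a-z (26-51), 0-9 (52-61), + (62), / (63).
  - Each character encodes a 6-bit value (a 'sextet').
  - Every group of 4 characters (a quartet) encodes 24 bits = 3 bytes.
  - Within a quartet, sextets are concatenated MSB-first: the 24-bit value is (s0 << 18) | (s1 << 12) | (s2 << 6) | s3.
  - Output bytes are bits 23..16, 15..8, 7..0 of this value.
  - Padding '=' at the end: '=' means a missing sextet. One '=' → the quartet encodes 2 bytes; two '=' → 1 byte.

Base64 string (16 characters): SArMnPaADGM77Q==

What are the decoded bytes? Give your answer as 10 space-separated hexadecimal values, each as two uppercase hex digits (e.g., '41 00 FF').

After char 0 ('S'=18): chars_in_quartet=1 acc=0x12 bytes_emitted=0
After char 1 ('A'=0): chars_in_quartet=2 acc=0x480 bytes_emitted=0
After char 2 ('r'=43): chars_in_quartet=3 acc=0x1202B bytes_emitted=0
After char 3 ('M'=12): chars_in_quartet=4 acc=0x480ACC -> emit 48 0A CC, reset; bytes_emitted=3
After char 4 ('n'=39): chars_in_quartet=1 acc=0x27 bytes_emitted=3
After char 5 ('P'=15): chars_in_quartet=2 acc=0x9CF bytes_emitted=3
After char 6 ('a'=26): chars_in_quartet=3 acc=0x273DA bytes_emitted=3
After char 7 ('A'=0): chars_in_quartet=4 acc=0x9CF680 -> emit 9C F6 80, reset; bytes_emitted=6
After char 8 ('D'=3): chars_in_quartet=1 acc=0x3 bytes_emitted=6
After char 9 ('G'=6): chars_in_quartet=2 acc=0xC6 bytes_emitted=6
After char 10 ('M'=12): chars_in_quartet=3 acc=0x318C bytes_emitted=6
After char 11 ('7'=59): chars_in_quartet=4 acc=0xC633B -> emit 0C 63 3B, reset; bytes_emitted=9
After char 12 ('7'=59): chars_in_quartet=1 acc=0x3B bytes_emitted=9
After char 13 ('Q'=16): chars_in_quartet=2 acc=0xED0 bytes_emitted=9
Padding '==': partial quartet acc=0xED0 -> emit ED; bytes_emitted=10

Answer: 48 0A CC 9C F6 80 0C 63 3B ED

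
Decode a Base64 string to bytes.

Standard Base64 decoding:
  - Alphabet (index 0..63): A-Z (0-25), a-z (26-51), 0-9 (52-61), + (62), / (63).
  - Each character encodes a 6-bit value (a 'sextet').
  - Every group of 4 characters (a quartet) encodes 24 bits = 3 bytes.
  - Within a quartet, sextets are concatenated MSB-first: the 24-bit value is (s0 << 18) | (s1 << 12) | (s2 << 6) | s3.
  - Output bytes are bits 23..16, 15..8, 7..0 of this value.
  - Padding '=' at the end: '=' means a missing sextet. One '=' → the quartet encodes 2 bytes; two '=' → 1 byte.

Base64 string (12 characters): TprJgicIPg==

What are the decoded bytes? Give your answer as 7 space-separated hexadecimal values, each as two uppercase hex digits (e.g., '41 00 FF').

After char 0 ('T'=19): chars_in_quartet=1 acc=0x13 bytes_emitted=0
After char 1 ('p'=41): chars_in_quartet=2 acc=0x4E9 bytes_emitted=0
After char 2 ('r'=43): chars_in_quartet=3 acc=0x13A6B bytes_emitted=0
After char 3 ('J'=9): chars_in_quartet=4 acc=0x4E9AC9 -> emit 4E 9A C9, reset; bytes_emitted=3
After char 4 ('g'=32): chars_in_quartet=1 acc=0x20 bytes_emitted=3
After char 5 ('i'=34): chars_in_quartet=2 acc=0x822 bytes_emitted=3
After char 6 ('c'=28): chars_in_quartet=3 acc=0x2089C bytes_emitted=3
After char 7 ('I'=8): chars_in_quartet=4 acc=0x822708 -> emit 82 27 08, reset; bytes_emitted=6
After char 8 ('P'=15): chars_in_quartet=1 acc=0xF bytes_emitted=6
After char 9 ('g'=32): chars_in_quartet=2 acc=0x3E0 bytes_emitted=6
Padding '==': partial quartet acc=0x3E0 -> emit 3E; bytes_emitted=7

Answer: 4E 9A C9 82 27 08 3E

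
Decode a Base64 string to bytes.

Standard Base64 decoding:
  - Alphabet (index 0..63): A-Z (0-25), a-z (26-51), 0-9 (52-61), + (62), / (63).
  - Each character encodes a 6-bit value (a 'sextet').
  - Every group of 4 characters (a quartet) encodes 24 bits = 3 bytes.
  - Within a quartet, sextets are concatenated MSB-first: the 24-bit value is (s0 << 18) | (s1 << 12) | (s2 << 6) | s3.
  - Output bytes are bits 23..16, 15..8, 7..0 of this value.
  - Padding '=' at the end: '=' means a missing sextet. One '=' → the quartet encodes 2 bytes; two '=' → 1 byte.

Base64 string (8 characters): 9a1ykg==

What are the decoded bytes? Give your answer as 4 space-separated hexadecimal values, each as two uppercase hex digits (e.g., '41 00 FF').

Answer: F5 AD 72 92

Derivation:
After char 0 ('9'=61): chars_in_quartet=1 acc=0x3D bytes_emitted=0
After char 1 ('a'=26): chars_in_quartet=2 acc=0xF5A bytes_emitted=0
After char 2 ('1'=53): chars_in_quartet=3 acc=0x3D6B5 bytes_emitted=0
After char 3 ('y'=50): chars_in_quartet=4 acc=0xF5AD72 -> emit F5 AD 72, reset; bytes_emitted=3
After char 4 ('k'=36): chars_in_quartet=1 acc=0x24 bytes_emitted=3
After char 5 ('g'=32): chars_in_quartet=2 acc=0x920 bytes_emitted=3
Padding '==': partial quartet acc=0x920 -> emit 92; bytes_emitted=4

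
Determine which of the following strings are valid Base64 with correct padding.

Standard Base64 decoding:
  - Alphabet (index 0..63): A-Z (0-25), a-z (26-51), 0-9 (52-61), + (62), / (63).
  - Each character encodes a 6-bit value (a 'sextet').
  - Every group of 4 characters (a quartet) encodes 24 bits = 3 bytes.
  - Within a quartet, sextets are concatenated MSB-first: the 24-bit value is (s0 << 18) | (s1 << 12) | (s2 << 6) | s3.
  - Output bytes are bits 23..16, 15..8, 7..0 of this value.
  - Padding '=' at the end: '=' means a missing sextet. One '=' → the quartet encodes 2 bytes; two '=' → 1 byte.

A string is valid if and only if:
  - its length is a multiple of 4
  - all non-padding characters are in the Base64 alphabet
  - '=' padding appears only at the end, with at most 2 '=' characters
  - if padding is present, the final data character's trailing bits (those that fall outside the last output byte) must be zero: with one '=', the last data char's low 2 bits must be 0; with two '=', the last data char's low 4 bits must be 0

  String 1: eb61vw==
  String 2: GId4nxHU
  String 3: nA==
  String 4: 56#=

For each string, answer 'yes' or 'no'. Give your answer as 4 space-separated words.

String 1: 'eb61vw==' → valid
String 2: 'GId4nxHU' → valid
String 3: 'nA==' → valid
String 4: '56#=' → invalid (bad char(s): ['#'])

Answer: yes yes yes no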